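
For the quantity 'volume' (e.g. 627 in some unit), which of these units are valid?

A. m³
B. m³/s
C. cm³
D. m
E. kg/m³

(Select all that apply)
A, C

volume has SI base units: m^3

Checking each option against m^3:
  A. m³: ✓ matches
  B. m³/s: ✗ does not match
  C. cm³: ✓ matches
  D. m: ✗ does not match
  E. kg/m³: ✗ does not match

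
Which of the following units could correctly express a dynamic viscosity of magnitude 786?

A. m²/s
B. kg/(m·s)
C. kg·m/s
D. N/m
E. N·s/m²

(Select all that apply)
B, E

dynamic viscosity has SI base units: kg / (m * s)

Checking each option against kg / (m * s):
  A. m²/s: ✗ does not match
  B. kg/(m·s): ✓ matches
  C. kg·m/s: ✗ does not match
  D. N/m: ✗ does not match
  E. N·s/m²: ✓ matches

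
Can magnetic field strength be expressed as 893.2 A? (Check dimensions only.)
No

magnetic field strength has SI base units: A / m
A does NOT reduce to A / m; a valid unit for magnetic field strength would be e.g. A/m.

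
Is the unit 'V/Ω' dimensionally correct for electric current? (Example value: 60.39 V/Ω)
Yes

electric current has SI base units: A
V/Ω reduces to the same SI base units, so it is a valid unit for electric current.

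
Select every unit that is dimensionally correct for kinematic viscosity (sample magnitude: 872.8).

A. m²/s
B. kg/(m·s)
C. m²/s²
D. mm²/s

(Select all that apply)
A, D

kinematic viscosity has SI base units: m^2 / s

Checking each option against m^2 / s:
  A. m²/s: ✓ matches
  B. kg/(m·s): ✗ does not match
  C. m²/s²: ✗ does not match
  D. mm²/s: ✓ matches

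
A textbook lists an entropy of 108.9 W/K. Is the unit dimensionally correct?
No

entropy has SI base units: kg * m^2 / (s^2 * K)
W/K does NOT reduce to kg * m^2 / (s^2 * K); a valid unit for entropy would be e.g. J/K.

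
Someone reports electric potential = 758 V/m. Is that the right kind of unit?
No

electric potential has SI base units: kg * m^2 / (A * s^3)
V/m does NOT reduce to kg * m^2 / (A * s^3); a valid unit for electric potential would be e.g. V.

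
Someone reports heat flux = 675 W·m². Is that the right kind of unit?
No

heat flux has SI base units: kg / s^3
W·m² does NOT reduce to kg / s^3; a valid unit for heat flux would be e.g. W/m².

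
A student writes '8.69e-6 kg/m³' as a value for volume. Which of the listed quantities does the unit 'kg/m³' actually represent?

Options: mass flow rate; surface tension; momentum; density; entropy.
density

volume should have units dimensionally equivalent to m^3 (e.g. m³).
The given unit 'kg/m³' reduces to kg / m^3. Of the listed options, that is the dimensionality of density.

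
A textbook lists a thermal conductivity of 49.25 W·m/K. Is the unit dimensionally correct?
No

thermal conductivity has SI base units: kg * m / (s^3 * K)
W·m/K does NOT reduce to kg * m / (s^3 * K); a valid unit for thermal conductivity would be e.g. W/(m·K).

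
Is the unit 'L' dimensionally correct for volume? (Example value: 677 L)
Yes

volume has SI base units: m^3
L reduces to the same SI base units, so it is a valid unit for volume.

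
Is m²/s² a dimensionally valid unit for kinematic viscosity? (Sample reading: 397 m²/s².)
No

kinematic viscosity has SI base units: m^2 / s
m²/s² does NOT reduce to m^2 / s; a valid unit for kinematic viscosity would be e.g. m²/s.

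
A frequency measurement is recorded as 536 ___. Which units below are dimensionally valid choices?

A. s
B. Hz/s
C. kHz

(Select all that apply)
C

frequency has SI base units: 1 / s

Checking each option against 1 / s:
  A. s: ✗ does not match
  B. Hz/s: ✗ does not match
  C. kHz: ✓ matches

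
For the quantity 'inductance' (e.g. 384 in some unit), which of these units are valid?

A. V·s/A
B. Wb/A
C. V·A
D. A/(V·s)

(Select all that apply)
A, B

inductance has SI base units: kg * m^2 / (A^2 * s^2)

Checking each option against kg * m^2 / (A^2 * s^2):
  A. V·s/A: ✓ matches
  B. Wb/A: ✓ matches
  C. V·A: ✗ does not match
  D. A/(V·s): ✗ does not match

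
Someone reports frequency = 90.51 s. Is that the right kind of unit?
No

frequency has SI base units: 1 / s
s does NOT reduce to 1 / s; a valid unit for frequency would be e.g. Hz.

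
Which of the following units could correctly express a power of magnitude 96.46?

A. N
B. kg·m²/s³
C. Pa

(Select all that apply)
B

power has SI base units: kg * m^2 / s^3

Checking each option against kg * m^2 / s^3:
  A. N: ✗ does not match
  B. kg·m²/s³: ✓ matches
  C. Pa: ✗ does not match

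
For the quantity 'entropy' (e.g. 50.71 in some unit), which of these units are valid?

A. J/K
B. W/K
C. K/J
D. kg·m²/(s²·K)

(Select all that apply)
A, D

entropy has SI base units: kg * m^2 / (s^2 * K)

Checking each option against kg * m^2 / (s^2 * K):
  A. J/K: ✓ matches
  B. W/K: ✗ does not match
  C. K/J: ✗ does not match
  D. kg·m²/(s²·K): ✓ matches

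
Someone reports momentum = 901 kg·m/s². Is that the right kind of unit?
No

momentum has SI base units: kg * m / s
kg·m/s² does NOT reduce to kg * m / s; a valid unit for momentum would be e.g. kg·m/s.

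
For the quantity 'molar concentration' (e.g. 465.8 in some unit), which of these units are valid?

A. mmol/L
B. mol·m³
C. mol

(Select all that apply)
A

molar concentration has SI base units: mol / m^3

Checking each option against mol / m^3:
  A. mmol/L: ✓ matches
  B. mol·m³: ✗ does not match
  C. mol: ✗ does not match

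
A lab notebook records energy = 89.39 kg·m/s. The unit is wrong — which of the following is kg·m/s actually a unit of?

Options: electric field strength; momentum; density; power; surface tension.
momentum

energy should have units dimensionally equivalent to kg * m^2 / s^2 (e.g. J).
The given unit 'kg·m/s' reduces to kg * m / s. Of the listed options, that is the dimensionality of momentum.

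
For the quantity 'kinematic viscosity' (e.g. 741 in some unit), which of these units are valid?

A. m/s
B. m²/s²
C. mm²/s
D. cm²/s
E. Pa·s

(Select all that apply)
C, D

kinematic viscosity has SI base units: m^2 / s

Checking each option against m^2 / s:
  A. m/s: ✗ does not match
  B. m²/s²: ✗ does not match
  C. mm²/s: ✓ matches
  D. cm²/s: ✓ matches
  E. Pa·s: ✗ does not match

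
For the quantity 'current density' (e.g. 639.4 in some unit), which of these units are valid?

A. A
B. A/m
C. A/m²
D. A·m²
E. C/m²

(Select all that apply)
C

current density has SI base units: A / m^2

Checking each option against A / m^2:
  A. A: ✗ does not match
  B. A/m: ✗ does not match
  C. A/m²: ✓ matches
  D. A·m²: ✗ does not match
  E. C/m²: ✗ does not match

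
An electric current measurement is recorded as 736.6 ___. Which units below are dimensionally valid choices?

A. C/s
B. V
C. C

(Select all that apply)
A

electric current has SI base units: A

Checking each option against A:
  A. C/s: ✓ matches
  B. V: ✗ does not match
  C. C: ✗ does not match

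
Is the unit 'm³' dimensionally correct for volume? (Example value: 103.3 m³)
Yes

volume has SI base units: m^3
m³ reduces to the same SI base units, so it is a valid unit for volume.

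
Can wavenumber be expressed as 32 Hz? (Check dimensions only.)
No

wavenumber has SI base units: 1 / m
Hz does NOT reduce to 1 / m; a valid unit for wavenumber would be e.g. 1/m.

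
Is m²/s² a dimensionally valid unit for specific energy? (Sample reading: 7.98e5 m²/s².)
Yes

specific energy has SI base units: m^2 / s^2
m²/s² reduces to the same SI base units, so it is a valid unit for specific energy.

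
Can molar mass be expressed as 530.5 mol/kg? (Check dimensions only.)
No

molar mass has SI base units: kg / mol
mol/kg does NOT reduce to kg / mol; a valid unit for molar mass would be e.g. kg/mol.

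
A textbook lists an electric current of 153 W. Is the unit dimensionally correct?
No

electric current has SI base units: A
W does NOT reduce to A; a valid unit for electric current would be e.g. A.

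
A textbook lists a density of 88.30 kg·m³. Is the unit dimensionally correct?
No

density has SI base units: kg / m^3
kg·m³ does NOT reduce to kg / m^3; a valid unit for density would be e.g. kg/m³.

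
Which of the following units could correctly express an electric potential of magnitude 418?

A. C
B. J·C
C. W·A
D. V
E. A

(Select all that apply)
D

electric potential has SI base units: kg * m^2 / (A * s^3)

Checking each option against kg * m^2 / (A * s^3):
  A. C: ✗ does not match
  B. J·C: ✗ does not match
  C. W·A: ✗ does not match
  D. V: ✓ matches
  E. A: ✗ does not match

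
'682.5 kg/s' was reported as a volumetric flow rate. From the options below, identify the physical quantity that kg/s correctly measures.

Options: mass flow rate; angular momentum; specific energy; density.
mass flow rate

volumetric flow rate should have units dimensionally equivalent to m^3 / s (e.g. m³/s).
The given unit 'kg/s' reduces to kg / s. Of the listed options, that is the dimensionality of mass flow rate.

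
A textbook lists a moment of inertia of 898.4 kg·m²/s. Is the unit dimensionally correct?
No

moment of inertia has SI base units: kg * m^2
kg·m²/s does NOT reduce to kg * m^2; a valid unit for moment of inertia would be e.g. kg·m².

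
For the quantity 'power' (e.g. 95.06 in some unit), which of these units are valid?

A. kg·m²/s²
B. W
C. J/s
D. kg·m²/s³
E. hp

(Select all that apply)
B, C, D, E

power has SI base units: kg * m^2 / s^3

Checking each option against kg * m^2 / s^3:
  A. kg·m²/s²: ✗ does not match
  B. W: ✓ matches
  C. J/s: ✓ matches
  D. kg·m²/s³: ✓ matches
  E. hp: ✓ matches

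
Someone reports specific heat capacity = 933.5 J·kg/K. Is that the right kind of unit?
No

specific heat capacity has SI base units: m^2 / (s^2 * K)
J·kg/K does NOT reduce to m^2 / (s^2 * K); a valid unit for specific heat capacity would be e.g. J/(kg·K).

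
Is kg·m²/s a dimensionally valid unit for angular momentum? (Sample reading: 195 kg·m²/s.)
Yes

angular momentum has SI base units: kg * m^2 / s
kg·m²/s reduces to the same SI base units, so it is a valid unit for angular momentum.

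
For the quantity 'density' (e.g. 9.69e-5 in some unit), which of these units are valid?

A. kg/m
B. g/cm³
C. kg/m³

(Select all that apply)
B, C

density has SI base units: kg / m^3

Checking each option against kg / m^3:
  A. kg/m: ✗ does not match
  B. g/cm³: ✓ matches
  C. kg/m³: ✓ matches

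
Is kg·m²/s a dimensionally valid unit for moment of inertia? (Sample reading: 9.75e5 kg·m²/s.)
No

moment of inertia has SI base units: kg * m^2
kg·m²/s does NOT reduce to kg * m^2; a valid unit for moment of inertia would be e.g. kg·m².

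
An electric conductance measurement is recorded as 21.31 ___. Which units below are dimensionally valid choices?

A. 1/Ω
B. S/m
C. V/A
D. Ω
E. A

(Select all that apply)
A

electric conductance has SI base units: A^2 * s^3 / (kg * m^2)

Checking each option against A^2 * s^3 / (kg * m^2):
  A. 1/Ω: ✓ matches
  B. S/m: ✗ does not match
  C. V/A: ✗ does not match
  D. Ω: ✗ does not match
  E. A: ✗ does not match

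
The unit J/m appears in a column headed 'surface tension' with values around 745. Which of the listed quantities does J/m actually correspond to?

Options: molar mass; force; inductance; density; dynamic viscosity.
force

surface tension should have units dimensionally equivalent to kg / s^2 (e.g. N/m).
The given unit 'J/m' reduces to kg * m / s^2. Of the listed options, that is the dimensionality of force.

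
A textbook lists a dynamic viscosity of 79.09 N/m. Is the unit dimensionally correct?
No

dynamic viscosity has SI base units: kg / (m * s)
N/m does NOT reduce to kg / (m * s); a valid unit for dynamic viscosity would be e.g. Pa·s.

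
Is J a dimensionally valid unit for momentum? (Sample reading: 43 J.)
No

momentum has SI base units: kg * m / s
J does NOT reduce to kg * m / s; a valid unit for momentum would be e.g. kg·m/s.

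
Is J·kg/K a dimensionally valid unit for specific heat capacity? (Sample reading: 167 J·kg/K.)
No

specific heat capacity has SI base units: m^2 / (s^2 * K)
J·kg/K does NOT reduce to m^2 / (s^2 * K); a valid unit for specific heat capacity would be e.g. J/(kg·K).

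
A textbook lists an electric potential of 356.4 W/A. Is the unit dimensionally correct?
Yes

electric potential has SI base units: kg * m^2 / (A * s^3)
W/A reduces to the same SI base units, so it is a valid unit for electric potential.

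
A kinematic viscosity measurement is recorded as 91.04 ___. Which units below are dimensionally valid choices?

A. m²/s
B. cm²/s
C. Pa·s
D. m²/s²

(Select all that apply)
A, B

kinematic viscosity has SI base units: m^2 / s

Checking each option against m^2 / s:
  A. m²/s: ✓ matches
  B. cm²/s: ✓ matches
  C. Pa·s: ✗ does not match
  D. m²/s²: ✗ does not match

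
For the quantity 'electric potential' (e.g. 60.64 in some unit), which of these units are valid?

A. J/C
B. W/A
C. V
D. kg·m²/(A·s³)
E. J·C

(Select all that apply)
A, B, C, D

electric potential has SI base units: kg * m^2 / (A * s^3)

Checking each option against kg * m^2 / (A * s^3):
  A. J/C: ✓ matches
  B. W/A: ✓ matches
  C. V: ✓ matches
  D. kg·m²/(A·s³): ✓ matches
  E. J·C: ✗ does not match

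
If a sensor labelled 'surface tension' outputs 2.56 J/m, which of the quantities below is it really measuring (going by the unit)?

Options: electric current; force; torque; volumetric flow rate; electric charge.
force

surface tension should have units dimensionally equivalent to kg / s^2 (e.g. N/m).
The given unit 'J/m' reduces to kg * m / s^2. Of the listed options, that is the dimensionality of force.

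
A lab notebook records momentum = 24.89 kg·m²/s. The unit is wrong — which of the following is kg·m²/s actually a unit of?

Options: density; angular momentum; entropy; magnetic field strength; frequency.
angular momentum

momentum should have units dimensionally equivalent to kg * m / s (e.g. kg·m/s).
The given unit 'kg·m²/s' reduces to kg * m^2 / s. Of the listed options, that is the dimensionality of angular momentum.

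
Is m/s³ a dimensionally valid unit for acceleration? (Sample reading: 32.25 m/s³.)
No

acceleration has SI base units: m / s^2
m/s³ does NOT reduce to m / s^2; a valid unit for acceleration would be e.g. m/s².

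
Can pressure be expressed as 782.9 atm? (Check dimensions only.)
Yes

pressure has SI base units: kg / (m * s^2)
atm reduces to the same SI base units, so it is a valid unit for pressure.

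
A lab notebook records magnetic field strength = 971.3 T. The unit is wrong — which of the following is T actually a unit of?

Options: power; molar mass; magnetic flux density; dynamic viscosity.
magnetic flux density

magnetic field strength should have units dimensionally equivalent to A / m (e.g. A/m).
The given unit 'T' reduces to kg / (A * s^2). Of the listed options, that is the dimensionality of magnetic flux density.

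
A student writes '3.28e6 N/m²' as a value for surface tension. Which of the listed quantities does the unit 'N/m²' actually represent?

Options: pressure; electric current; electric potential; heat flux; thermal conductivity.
pressure

surface tension should have units dimensionally equivalent to kg / s^2 (e.g. N/m).
The given unit 'N/m²' reduces to kg / (m * s^2). Of the listed options, that is the dimensionality of pressure.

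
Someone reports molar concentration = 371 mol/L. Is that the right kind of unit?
Yes

molar concentration has SI base units: mol / m^3
mol/L reduces to the same SI base units, so it is a valid unit for molar concentration.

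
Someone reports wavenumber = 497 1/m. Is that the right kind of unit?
Yes

wavenumber has SI base units: 1 / m
1/m reduces to the same SI base units, so it is a valid unit for wavenumber.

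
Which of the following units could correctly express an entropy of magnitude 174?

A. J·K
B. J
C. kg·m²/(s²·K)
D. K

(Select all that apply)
C

entropy has SI base units: kg * m^2 / (s^2 * K)

Checking each option against kg * m^2 / (s^2 * K):
  A. J·K: ✗ does not match
  B. J: ✗ does not match
  C. kg·m²/(s²·K): ✓ matches
  D. K: ✗ does not match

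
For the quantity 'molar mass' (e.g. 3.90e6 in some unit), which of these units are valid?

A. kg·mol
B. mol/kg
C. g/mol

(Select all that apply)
C

molar mass has SI base units: kg / mol

Checking each option against kg / mol:
  A. kg·mol: ✗ does not match
  B. mol/kg: ✗ does not match
  C. g/mol: ✓ matches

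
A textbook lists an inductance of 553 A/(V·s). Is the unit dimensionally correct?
No

inductance has SI base units: kg * m^2 / (A^2 * s^2)
A/(V·s) does NOT reduce to kg * m^2 / (A^2 * s^2); a valid unit for inductance would be e.g. H.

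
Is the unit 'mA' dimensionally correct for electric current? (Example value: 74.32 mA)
Yes

electric current has SI base units: A
mA reduces to the same SI base units, so it is a valid unit for electric current.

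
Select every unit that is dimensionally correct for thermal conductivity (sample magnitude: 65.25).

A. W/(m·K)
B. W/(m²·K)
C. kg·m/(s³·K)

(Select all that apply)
A, C

thermal conductivity has SI base units: kg * m / (s^3 * K)

Checking each option against kg * m / (s^3 * K):
  A. W/(m·K): ✓ matches
  B. W/(m²·K): ✗ does not match
  C. kg·m/(s³·K): ✓ matches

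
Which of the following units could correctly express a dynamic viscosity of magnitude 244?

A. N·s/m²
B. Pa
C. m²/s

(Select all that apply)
A

dynamic viscosity has SI base units: kg / (m * s)

Checking each option against kg / (m * s):
  A. N·s/m²: ✓ matches
  B. Pa: ✗ does not match
  C. m²/s: ✗ does not match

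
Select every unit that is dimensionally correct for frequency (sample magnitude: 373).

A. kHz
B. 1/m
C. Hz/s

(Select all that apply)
A

frequency has SI base units: 1 / s

Checking each option against 1 / s:
  A. kHz: ✓ matches
  B. 1/m: ✗ does not match
  C. Hz/s: ✗ does not match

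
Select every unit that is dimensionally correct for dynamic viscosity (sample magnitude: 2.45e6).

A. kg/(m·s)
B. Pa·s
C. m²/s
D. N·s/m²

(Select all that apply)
A, B, D

dynamic viscosity has SI base units: kg / (m * s)

Checking each option against kg / (m * s):
  A. kg/(m·s): ✓ matches
  B. Pa·s: ✓ matches
  C. m²/s: ✗ does not match
  D. N·s/m²: ✓ matches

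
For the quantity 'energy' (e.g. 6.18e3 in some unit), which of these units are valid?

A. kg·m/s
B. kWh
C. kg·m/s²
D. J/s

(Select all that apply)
B

energy has SI base units: kg * m^2 / s^2

Checking each option against kg * m^2 / s^2:
  A. kg·m/s: ✗ does not match
  B. kWh: ✓ matches
  C. kg·m/s²: ✗ does not match
  D. J/s: ✗ does not match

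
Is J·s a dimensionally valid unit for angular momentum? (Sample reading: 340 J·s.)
Yes

angular momentum has SI base units: kg * m^2 / s
J·s reduces to the same SI base units, so it is a valid unit for angular momentum.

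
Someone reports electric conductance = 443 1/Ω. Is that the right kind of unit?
Yes

electric conductance has SI base units: A^2 * s^3 / (kg * m^2)
1/Ω reduces to the same SI base units, so it is a valid unit for electric conductance.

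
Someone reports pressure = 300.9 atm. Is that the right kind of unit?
Yes

pressure has SI base units: kg / (m * s^2)
atm reduces to the same SI base units, so it is a valid unit for pressure.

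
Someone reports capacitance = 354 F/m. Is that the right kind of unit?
No

capacitance has SI base units: A^2 * s^4 / (kg * m^2)
F/m does NOT reduce to A^2 * s^4 / (kg * m^2); a valid unit for capacitance would be e.g. F.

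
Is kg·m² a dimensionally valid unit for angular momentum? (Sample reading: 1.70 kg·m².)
No

angular momentum has SI base units: kg * m^2 / s
kg·m² does NOT reduce to kg * m^2 / s; a valid unit for angular momentum would be e.g. kg·m²/s.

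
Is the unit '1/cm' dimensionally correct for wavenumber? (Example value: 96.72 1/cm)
Yes

wavenumber has SI base units: 1 / m
1/cm reduces to the same SI base units, so it is a valid unit for wavenumber.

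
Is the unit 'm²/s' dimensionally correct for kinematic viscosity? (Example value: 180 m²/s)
Yes

kinematic viscosity has SI base units: m^2 / s
m²/s reduces to the same SI base units, so it is a valid unit for kinematic viscosity.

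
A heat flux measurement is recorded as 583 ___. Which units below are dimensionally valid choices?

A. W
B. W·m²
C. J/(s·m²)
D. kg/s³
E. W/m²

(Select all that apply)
C, D, E

heat flux has SI base units: kg / s^3

Checking each option against kg / s^3:
  A. W: ✗ does not match
  B. W·m²: ✗ does not match
  C. J/(s·m²): ✓ matches
  D. kg/s³: ✓ matches
  E. W/m²: ✓ matches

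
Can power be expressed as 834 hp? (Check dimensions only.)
Yes

power has SI base units: kg * m^2 / s^3
hp reduces to the same SI base units, so it is a valid unit for power.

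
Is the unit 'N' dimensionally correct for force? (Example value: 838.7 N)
Yes

force has SI base units: kg * m / s^2
N reduces to the same SI base units, so it is a valid unit for force.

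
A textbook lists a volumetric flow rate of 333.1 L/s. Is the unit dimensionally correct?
Yes

volumetric flow rate has SI base units: m^3 / s
L/s reduces to the same SI base units, so it is a valid unit for volumetric flow rate.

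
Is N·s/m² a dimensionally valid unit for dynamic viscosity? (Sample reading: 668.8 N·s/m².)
Yes

dynamic viscosity has SI base units: kg / (m * s)
N·s/m² reduces to the same SI base units, so it is a valid unit for dynamic viscosity.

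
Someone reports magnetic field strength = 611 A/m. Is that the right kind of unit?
Yes

magnetic field strength has SI base units: A / m
A/m reduces to the same SI base units, so it is a valid unit for magnetic field strength.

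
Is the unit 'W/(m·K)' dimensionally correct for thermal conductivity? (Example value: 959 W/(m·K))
Yes

thermal conductivity has SI base units: kg * m / (s^3 * K)
W/(m·K) reduces to the same SI base units, so it is a valid unit for thermal conductivity.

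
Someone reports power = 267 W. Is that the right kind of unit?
Yes

power has SI base units: kg * m^2 / s^3
W reduces to the same SI base units, so it is a valid unit for power.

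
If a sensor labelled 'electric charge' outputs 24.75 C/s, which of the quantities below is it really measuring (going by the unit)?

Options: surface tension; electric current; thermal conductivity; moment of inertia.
electric current

electric charge should have units dimensionally equivalent to A * s (e.g. C).
The given unit 'C/s' reduces to A. Of the listed options, that is the dimensionality of electric current.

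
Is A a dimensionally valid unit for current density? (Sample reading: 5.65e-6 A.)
No

current density has SI base units: A / m^2
A does NOT reduce to A / m^2; a valid unit for current density would be e.g. A/m².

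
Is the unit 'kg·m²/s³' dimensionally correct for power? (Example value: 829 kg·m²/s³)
Yes

power has SI base units: kg * m^2 / s^3
kg·m²/s³ reduces to the same SI base units, so it is a valid unit for power.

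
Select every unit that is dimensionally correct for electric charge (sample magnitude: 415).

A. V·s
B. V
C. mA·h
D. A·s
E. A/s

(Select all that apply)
C, D

electric charge has SI base units: A * s

Checking each option against A * s:
  A. V·s: ✗ does not match
  B. V: ✗ does not match
  C. mA·h: ✓ matches
  D. A·s: ✓ matches
  E. A/s: ✗ does not match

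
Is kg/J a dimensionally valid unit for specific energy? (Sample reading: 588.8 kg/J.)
No

specific energy has SI base units: m^2 / s^2
kg/J does NOT reduce to m^2 / s^2; a valid unit for specific energy would be e.g. J/kg.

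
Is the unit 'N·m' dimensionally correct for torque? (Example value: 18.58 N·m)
Yes

torque has SI base units: kg * m^2 / s^2
N·m reduces to the same SI base units, so it is a valid unit for torque.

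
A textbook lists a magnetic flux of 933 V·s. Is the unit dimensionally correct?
Yes

magnetic flux has SI base units: kg * m^2 / (A * s^2)
V·s reduces to the same SI base units, so it is a valid unit for magnetic flux.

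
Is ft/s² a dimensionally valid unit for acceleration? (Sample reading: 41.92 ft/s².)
Yes

acceleration has SI base units: m / s^2
ft/s² reduces to the same SI base units, so it is a valid unit for acceleration.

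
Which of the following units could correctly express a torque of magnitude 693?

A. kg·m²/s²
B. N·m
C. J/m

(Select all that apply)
A, B

torque has SI base units: kg * m^2 / s^2

Checking each option against kg * m^2 / s^2:
  A. kg·m²/s²: ✓ matches
  B. N·m: ✓ matches
  C. J/m: ✗ does not match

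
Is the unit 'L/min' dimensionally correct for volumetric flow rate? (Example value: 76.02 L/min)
Yes

volumetric flow rate has SI base units: m^3 / s
L/min reduces to the same SI base units, so it is a valid unit for volumetric flow rate.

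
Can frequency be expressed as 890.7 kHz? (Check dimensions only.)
Yes

frequency has SI base units: 1 / s
kHz reduces to the same SI base units, so it is a valid unit for frequency.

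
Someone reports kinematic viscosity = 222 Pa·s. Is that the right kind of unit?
No

kinematic viscosity has SI base units: m^2 / s
Pa·s does NOT reduce to m^2 / s; a valid unit for kinematic viscosity would be e.g. m²/s.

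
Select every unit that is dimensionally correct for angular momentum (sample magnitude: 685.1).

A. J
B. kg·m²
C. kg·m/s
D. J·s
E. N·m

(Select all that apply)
D

angular momentum has SI base units: kg * m^2 / s

Checking each option against kg * m^2 / s:
  A. J: ✗ does not match
  B. kg·m²: ✗ does not match
  C. kg·m/s: ✗ does not match
  D. J·s: ✓ matches
  E. N·m: ✗ does not match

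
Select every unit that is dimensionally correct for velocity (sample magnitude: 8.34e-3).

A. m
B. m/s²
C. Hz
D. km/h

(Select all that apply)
D

velocity has SI base units: m / s

Checking each option against m / s:
  A. m: ✗ does not match
  B. m/s²: ✗ does not match
  C. Hz: ✗ does not match
  D. km/h: ✓ matches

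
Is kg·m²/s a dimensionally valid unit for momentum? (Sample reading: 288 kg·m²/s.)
No

momentum has SI base units: kg * m / s
kg·m²/s does NOT reduce to kg * m / s; a valid unit for momentum would be e.g. kg·m/s.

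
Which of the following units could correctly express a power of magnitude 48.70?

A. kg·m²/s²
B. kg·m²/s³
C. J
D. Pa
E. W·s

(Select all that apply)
B

power has SI base units: kg * m^2 / s^3

Checking each option against kg * m^2 / s^3:
  A. kg·m²/s²: ✗ does not match
  B. kg·m²/s³: ✓ matches
  C. J: ✗ does not match
  D. Pa: ✗ does not match
  E. W·s: ✗ does not match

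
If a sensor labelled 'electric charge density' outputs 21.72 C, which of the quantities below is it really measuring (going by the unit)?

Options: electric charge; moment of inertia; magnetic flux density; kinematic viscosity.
electric charge

electric charge density should have units dimensionally equivalent to A * s / m^3 (e.g. C/m³).
The given unit 'C' reduces to A * s. Of the listed options, that is the dimensionality of electric charge.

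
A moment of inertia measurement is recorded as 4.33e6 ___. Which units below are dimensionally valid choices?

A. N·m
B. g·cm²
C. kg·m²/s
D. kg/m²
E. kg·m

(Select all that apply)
B

moment of inertia has SI base units: kg * m^2

Checking each option against kg * m^2:
  A. N·m: ✗ does not match
  B. g·cm²: ✓ matches
  C. kg·m²/s: ✗ does not match
  D. kg/m²: ✗ does not match
  E. kg·m: ✗ does not match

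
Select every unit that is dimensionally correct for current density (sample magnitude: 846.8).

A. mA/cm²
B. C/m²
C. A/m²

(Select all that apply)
A, C

current density has SI base units: A / m^2

Checking each option against A / m^2:
  A. mA/cm²: ✓ matches
  B. C/m²: ✗ does not match
  C. A/m²: ✓ matches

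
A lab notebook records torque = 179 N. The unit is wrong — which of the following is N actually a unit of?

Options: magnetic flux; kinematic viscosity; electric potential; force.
force

torque should have units dimensionally equivalent to kg * m^2 / s^2 (e.g. N·m).
The given unit 'N' reduces to kg * m / s^2. Of the listed options, that is the dimensionality of force.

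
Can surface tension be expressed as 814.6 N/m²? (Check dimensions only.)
No

surface tension has SI base units: kg / s^2
N/m² does NOT reduce to kg / s^2; a valid unit for surface tension would be e.g. N/m.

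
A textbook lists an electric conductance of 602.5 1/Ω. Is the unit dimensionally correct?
Yes

electric conductance has SI base units: A^2 * s^3 / (kg * m^2)
1/Ω reduces to the same SI base units, so it is a valid unit for electric conductance.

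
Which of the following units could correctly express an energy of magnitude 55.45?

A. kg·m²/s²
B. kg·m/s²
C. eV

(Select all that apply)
A, C

energy has SI base units: kg * m^2 / s^2

Checking each option against kg * m^2 / s^2:
  A. kg·m²/s²: ✓ matches
  B. kg·m/s²: ✗ does not match
  C. eV: ✓ matches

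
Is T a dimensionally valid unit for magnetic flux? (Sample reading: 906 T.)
No

magnetic flux has SI base units: kg * m^2 / (A * s^2)
T does NOT reduce to kg * m^2 / (A * s^2); a valid unit for magnetic flux would be e.g. Wb.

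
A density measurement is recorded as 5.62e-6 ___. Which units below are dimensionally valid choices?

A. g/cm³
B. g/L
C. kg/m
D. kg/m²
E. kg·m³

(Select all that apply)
A, B

density has SI base units: kg / m^3

Checking each option against kg / m^3:
  A. g/cm³: ✓ matches
  B. g/L: ✓ matches
  C. kg/m: ✗ does not match
  D. kg/m²: ✗ does not match
  E. kg·m³: ✗ does not match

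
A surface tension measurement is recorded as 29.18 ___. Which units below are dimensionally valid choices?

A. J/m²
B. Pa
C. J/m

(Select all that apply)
A

surface tension has SI base units: kg / s^2

Checking each option against kg / s^2:
  A. J/m²: ✓ matches
  B. Pa: ✗ does not match
  C. J/m: ✗ does not match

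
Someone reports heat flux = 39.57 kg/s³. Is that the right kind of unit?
Yes

heat flux has SI base units: kg / s^3
kg/s³ reduces to the same SI base units, so it is a valid unit for heat flux.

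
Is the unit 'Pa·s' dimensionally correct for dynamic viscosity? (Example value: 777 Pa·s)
Yes

dynamic viscosity has SI base units: kg / (m * s)
Pa·s reduces to the same SI base units, so it is a valid unit for dynamic viscosity.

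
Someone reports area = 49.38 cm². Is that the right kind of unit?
Yes

area has SI base units: m^2
cm² reduces to the same SI base units, so it is a valid unit for area.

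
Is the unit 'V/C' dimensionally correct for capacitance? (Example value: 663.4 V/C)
No

capacitance has SI base units: A^2 * s^4 / (kg * m^2)
V/C does NOT reduce to A^2 * s^4 / (kg * m^2); a valid unit for capacitance would be e.g. F.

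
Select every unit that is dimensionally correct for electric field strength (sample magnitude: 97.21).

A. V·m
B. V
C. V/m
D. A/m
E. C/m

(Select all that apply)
C

electric field strength has SI base units: kg * m / (A * s^3)

Checking each option against kg * m / (A * s^3):
  A. V·m: ✗ does not match
  B. V: ✗ does not match
  C. V/m: ✓ matches
  D. A/m: ✗ does not match
  E. C/m: ✗ does not match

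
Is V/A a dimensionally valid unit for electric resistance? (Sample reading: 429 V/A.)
Yes

electric resistance has SI base units: kg * m^2 / (A^2 * s^3)
V/A reduces to the same SI base units, so it is a valid unit for electric resistance.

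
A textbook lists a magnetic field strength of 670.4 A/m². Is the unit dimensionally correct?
No

magnetic field strength has SI base units: A / m
A/m² does NOT reduce to A / m; a valid unit for magnetic field strength would be e.g. A/m.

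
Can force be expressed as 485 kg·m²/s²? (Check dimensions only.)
No

force has SI base units: kg * m / s^2
kg·m²/s² does NOT reduce to kg * m / s^2; a valid unit for force would be e.g. N.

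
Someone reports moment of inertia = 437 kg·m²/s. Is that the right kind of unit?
No

moment of inertia has SI base units: kg * m^2
kg·m²/s does NOT reduce to kg * m^2; a valid unit for moment of inertia would be e.g. kg·m².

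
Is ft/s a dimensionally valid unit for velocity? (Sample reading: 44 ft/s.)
Yes

velocity has SI base units: m / s
ft/s reduces to the same SI base units, so it is a valid unit for velocity.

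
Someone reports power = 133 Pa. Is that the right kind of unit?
No

power has SI base units: kg * m^2 / s^3
Pa does NOT reduce to kg * m^2 / s^3; a valid unit for power would be e.g. W.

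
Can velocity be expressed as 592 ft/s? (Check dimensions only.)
Yes

velocity has SI base units: m / s
ft/s reduces to the same SI base units, so it is a valid unit for velocity.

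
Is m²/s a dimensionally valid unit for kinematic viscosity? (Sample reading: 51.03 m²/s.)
Yes

kinematic viscosity has SI base units: m^2 / s
m²/s reduces to the same SI base units, so it is a valid unit for kinematic viscosity.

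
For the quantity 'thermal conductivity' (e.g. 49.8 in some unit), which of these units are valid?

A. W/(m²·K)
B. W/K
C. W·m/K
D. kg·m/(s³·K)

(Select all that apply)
D

thermal conductivity has SI base units: kg * m / (s^3 * K)

Checking each option against kg * m / (s^3 * K):
  A. W/(m²·K): ✗ does not match
  B. W/K: ✗ does not match
  C. W·m/K: ✗ does not match
  D. kg·m/(s³·K): ✓ matches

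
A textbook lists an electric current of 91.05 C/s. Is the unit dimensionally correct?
Yes

electric current has SI base units: A
C/s reduces to the same SI base units, so it is a valid unit for electric current.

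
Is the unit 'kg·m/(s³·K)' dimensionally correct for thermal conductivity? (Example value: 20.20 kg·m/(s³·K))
Yes

thermal conductivity has SI base units: kg * m / (s^3 * K)
kg·m/(s³·K) reduces to the same SI base units, so it is a valid unit for thermal conductivity.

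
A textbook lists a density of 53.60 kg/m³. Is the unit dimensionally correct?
Yes

density has SI base units: kg / m^3
kg/m³ reduces to the same SI base units, so it is a valid unit for density.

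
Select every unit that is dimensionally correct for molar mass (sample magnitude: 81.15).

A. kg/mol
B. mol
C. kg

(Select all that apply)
A

molar mass has SI base units: kg / mol

Checking each option against kg / mol:
  A. kg/mol: ✓ matches
  B. mol: ✗ does not match
  C. kg: ✗ does not match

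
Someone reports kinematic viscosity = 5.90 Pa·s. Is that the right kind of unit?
No

kinematic viscosity has SI base units: m^2 / s
Pa·s does NOT reduce to m^2 / s; a valid unit for kinematic viscosity would be e.g. m²/s.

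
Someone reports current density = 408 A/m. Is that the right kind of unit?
No

current density has SI base units: A / m^2
A/m does NOT reduce to A / m^2; a valid unit for current density would be e.g. A/m².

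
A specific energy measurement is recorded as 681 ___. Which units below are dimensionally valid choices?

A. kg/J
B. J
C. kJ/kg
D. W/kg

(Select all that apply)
C

specific energy has SI base units: m^2 / s^2

Checking each option against m^2 / s^2:
  A. kg/J: ✗ does not match
  B. J: ✗ does not match
  C. kJ/kg: ✓ matches
  D. W/kg: ✗ does not match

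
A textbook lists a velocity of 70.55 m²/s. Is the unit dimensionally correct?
No

velocity has SI base units: m / s
m²/s does NOT reduce to m / s; a valid unit for velocity would be e.g. m/s.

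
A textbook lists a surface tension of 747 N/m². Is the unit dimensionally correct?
No

surface tension has SI base units: kg / s^2
N/m² does NOT reduce to kg / s^2; a valid unit for surface tension would be e.g. N/m.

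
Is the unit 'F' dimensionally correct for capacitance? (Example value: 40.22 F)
Yes

capacitance has SI base units: A^2 * s^4 / (kg * m^2)
F reduces to the same SI base units, so it is a valid unit for capacitance.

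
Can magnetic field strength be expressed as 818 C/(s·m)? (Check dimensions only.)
Yes

magnetic field strength has SI base units: A / m
C/(s·m) reduces to the same SI base units, so it is a valid unit for magnetic field strength.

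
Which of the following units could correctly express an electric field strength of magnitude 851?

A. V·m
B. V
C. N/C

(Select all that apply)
C

electric field strength has SI base units: kg * m / (A * s^3)

Checking each option against kg * m / (A * s^3):
  A. V·m: ✗ does not match
  B. V: ✗ does not match
  C. N/C: ✓ matches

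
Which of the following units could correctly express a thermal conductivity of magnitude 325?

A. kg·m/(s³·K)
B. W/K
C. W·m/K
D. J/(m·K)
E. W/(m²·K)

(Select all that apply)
A

thermal conductivity has SI base units: kg * m / (s^3 * K)

Checking each option against kg * m / (s^3 * K):
  A. kg·m/(s³·K): ✓ matches
  B. W/K: ✗ does not match
  C. W·m/K: ✗ does not match
  D. J/(m·K): ✗ does not match
  E. W/(m²·K): ✗ does not match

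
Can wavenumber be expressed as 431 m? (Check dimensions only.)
No

wavenumber has SI base units: 1 / m
m does NOT reduce to 1 / m; a valid unit for wavenumber would be e.g. 1/m.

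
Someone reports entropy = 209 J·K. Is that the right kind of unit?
No

entropy has SI base units: kg * m^2 / (s^2 * K)
J·K does NOT reduce to kg * m^2 / (s^2 * K); a valid unit for entropy would be e.g. J/K.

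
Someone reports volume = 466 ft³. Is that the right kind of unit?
Yes

volume has SI base units: m^3
ft³ reduces to the same SI base units, so it is a valid unit for volume.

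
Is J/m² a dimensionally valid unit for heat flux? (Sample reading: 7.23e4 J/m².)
No

heat flux has SI base units: kg / s^3
J/m² does NOT reduce to kg / s^3; a valid unit for heat flux would be e.g. W/m².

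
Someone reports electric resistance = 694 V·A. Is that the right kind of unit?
No

electric resistance has SI base units: kg * m^2 / (A^2 * s^3)
V·A does NOT reduce to kg * m^2 / (A^2 * s^3); a valid unit for electric resistance would be e.g. Ω.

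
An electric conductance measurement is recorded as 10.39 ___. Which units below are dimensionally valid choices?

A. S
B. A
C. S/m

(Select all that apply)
A

electric conductance has SI base units: A^2 * s^3 / (kg * m^2)

Checking each option against A^2 * s^3 / (kg * m^2):
  A. S: ✓ matches
  B. A: ✗ does not match
  C. S/m: ✗ does not match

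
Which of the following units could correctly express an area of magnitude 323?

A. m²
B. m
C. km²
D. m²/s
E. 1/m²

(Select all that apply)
A, C

area has SI base units: m^2

Checking each option against m^2:
  A. m²: ✓ matches
  B. m: ✗ does not match
  C. km²: ✓ matches
  D. m²/s: ✗ does not match
  E. 1/m²: ✗ does not match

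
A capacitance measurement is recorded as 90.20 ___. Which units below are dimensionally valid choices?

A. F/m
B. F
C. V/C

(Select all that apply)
B

capacitance has SI base units: A^2 * s^4 / (kg * m^2)

Checking each option against A^2 * s^4 / (kg * m^2):
  A. F/m: ✗ does not match
  B. F: ✓ matches
  C. V/C: ✗ does not match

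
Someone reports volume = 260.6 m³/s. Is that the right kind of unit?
No

volume has SI base units: m^3
m³/s does NOT reduce to m^3; a valid unit for volume would be e.g. m³.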